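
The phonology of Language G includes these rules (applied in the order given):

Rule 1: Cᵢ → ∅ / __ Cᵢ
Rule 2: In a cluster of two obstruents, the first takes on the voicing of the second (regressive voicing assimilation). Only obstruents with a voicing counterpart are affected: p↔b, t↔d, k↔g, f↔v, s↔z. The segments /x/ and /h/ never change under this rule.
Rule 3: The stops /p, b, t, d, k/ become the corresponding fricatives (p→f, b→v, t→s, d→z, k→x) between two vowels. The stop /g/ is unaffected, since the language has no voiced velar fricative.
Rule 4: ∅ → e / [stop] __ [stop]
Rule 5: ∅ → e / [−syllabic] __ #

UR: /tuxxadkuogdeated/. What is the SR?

Rule 1 (degemination): /xx/ is a geminate; the first /x/ deletes. /tuxxadkuogdeated/ → tuxadkuogdeated.
Rule 2 (regressive voicing assimilation): /d/ precedes the voiceless obstruent /k/, so it devoices to [t] by assimilation. /tuxadkuogdeated/ → tuxatkuogdeated.
Rule 3 (intervocalic spirantization): /t/ is a stop between vowels /a/ and /e/, so it spirantizes to the fricative [s]. /tuxatkuogdeated/ → tuxatkuogdeased.
Rule 4 (stop-cluster e-epenthesis): /t/ and /k/ form a stop–stop cluster, so [e] is inserted between them. /g/ and /d/ form a stop–stop cluster, so [e] is inserted between them. /tuxatkuogdeased/ → tuxatekuogedeased.
Rule 5 (final e-epenthesis): the form ends in the consonant /d/, so [e] is inserted word-finally. /tuxatekuogedeased/ → tuxatekuogedeasede.

tuxatekuogedeasede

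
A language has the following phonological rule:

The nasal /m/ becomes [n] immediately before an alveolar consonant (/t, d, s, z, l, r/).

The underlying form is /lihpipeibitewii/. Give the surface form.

No segment of /lihpipeibitewii/ meets the structural description of the rule, so the form surfaces unchanged.

lihpipeibitewii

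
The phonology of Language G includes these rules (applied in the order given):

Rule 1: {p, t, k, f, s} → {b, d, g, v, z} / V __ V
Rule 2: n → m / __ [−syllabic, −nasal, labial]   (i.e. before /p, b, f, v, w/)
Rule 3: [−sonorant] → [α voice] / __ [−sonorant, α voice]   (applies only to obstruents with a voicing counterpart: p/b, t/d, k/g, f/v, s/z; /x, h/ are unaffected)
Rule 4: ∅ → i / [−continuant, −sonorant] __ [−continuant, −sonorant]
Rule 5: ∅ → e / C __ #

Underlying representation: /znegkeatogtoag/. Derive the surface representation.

znekikeadokitoage

Rule 1 (intervocalic voicing): /t/ is a voiceless obstruent between vowels /a/ and /o/, so it voices to [d]. /znegkeatogtoag/ → znegkeadogtoag.
Rule 2 (nasal place assimilation): no segment meets the environment; /znegkeadogtoag/ is unchanged.
Rule 3 (regressive voicing assimilation): /g/ precedes the voiceless obstruent /k/, so it devoices to [k] by assimilation. /g/ precedes the voiceless obstruent /t/, so it devoices to [k] by assimilation. /znegkeadogtoag/ → znekkeadoktoag.
Rule 4 (stop-cluster i-epenthesis): /k/ and /k/ form a stop–stop cluster, so [i] is inserted between them. /k/ and /t/ form a stop–stop cluster, so [i] is inserted between them. /znekkeadoktoag/ → znekikeadokitoag.
Rule 5 (final e-epenthesis): the form ends in the consonant /g/, so [e] is inserted word-finally. /znekikeadokitoag/ → znekikeadokitoage.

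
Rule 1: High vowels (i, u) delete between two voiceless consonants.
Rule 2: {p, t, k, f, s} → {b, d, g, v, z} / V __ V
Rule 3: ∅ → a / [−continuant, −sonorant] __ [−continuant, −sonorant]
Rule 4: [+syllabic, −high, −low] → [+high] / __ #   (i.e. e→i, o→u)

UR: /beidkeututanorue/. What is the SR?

beidakeutatanorui

Rule 1 (high vowel syncope): /u/ is a high vowel flanked by voiceless consonants /t/ and /t/, so it deletes. /beidkeututanorue/ → beidkeuttanorue.
Rule 2 (intervocalic voicing): no segment meets the environment; /beidkeuttanorue/ is unchanged.
Rule 3 (stop-cluster a-epenthesis): /d/ and /k/ form a stop–stop cluster, so [a] is inserted between them. /t/ and /t/ form a stop–stop cluster, so [a] is inserted between them. /beidkeuttanorue/ → beidakeutatanorue.
Rule 4 (final vowel raising): /e/ is a mid vowel in word-final position, so it raises to [i]. /beidakeutatanorue/ → beidakeutatanorui.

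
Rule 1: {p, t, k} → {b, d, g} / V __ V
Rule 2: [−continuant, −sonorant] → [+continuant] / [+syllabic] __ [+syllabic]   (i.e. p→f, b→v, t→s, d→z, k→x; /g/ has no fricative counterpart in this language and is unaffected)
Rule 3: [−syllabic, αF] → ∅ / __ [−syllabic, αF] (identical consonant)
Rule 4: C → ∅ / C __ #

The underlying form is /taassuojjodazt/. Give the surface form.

Rule 1 (intervocalic voicing): no segment meets the environment; /taassuojjodazt/ is unchanged.
Rule 2 (intervocalic spirantization): /d/ is a stop between vowels /o/ and /a/, so it spirantizes to the fricative [z]. /taassuojjodazt/ → taassuojjozazt.
Rule 3 (degemination): /ss/ is a geminate; the first /s/ deletes. /jj/ is a geminate; the first /j/ deletes. /taassuojjozazt/ → taasuojozazt.
Rule 4 (final cluster simplification): /t/ is the second consonant of a word-final cluster /zt/, so it deletes. /taasuojozazt/ → taasuojozaz.

taasuojozaz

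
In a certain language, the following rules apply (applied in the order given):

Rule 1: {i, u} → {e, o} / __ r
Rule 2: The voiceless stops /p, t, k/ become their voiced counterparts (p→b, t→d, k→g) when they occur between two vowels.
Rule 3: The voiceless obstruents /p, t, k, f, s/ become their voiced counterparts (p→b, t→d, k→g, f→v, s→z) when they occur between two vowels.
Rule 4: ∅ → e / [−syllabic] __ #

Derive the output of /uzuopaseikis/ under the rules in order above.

uzuobazeigise

Rule 1 (pre-rhotic lowering): no segment meets the environment; /uzuopaseikis/ is unchanged.
Rule 2 (intervocalic voicing): /p/ is a voiceless stop between vowels /o/ and /a/, so it voices to [b]. /k/ is a voiceless stop between vowels /i/ and /i/, so it voices to [g]. /uzuopaseikis/ → uzuobaseigis.
Rule 3 (intervocalic voicing): /s/ is a voiceless obstruent between vowels /a/ and /e/, so it voices to [z]. /uzuobaseigis/ → uzuobazeigis.
Rule 4 (final e-epenthesis): the form ends in the consonant /s/, so [e] is inserted word-finally. /uzuobazeigis/ → uzuobazeigise.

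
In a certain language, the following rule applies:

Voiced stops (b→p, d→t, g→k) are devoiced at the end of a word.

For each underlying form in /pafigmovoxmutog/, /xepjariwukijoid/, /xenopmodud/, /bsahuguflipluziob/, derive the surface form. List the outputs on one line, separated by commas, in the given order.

pafigmovoxmutok, xepjariwukijoit, xenopmodut, bsahuguflipluziop

/pafigmovoxmutog/: /g/ is a voiced stop in word-final position, so it devoices to [k]. → [pafigmovoxmutok].
/xepjariwukijoid/: /d/ is a voiced stop in word-final position, so it devoices to [t]. → [xepjariwukijoit].
/xenopmodud/: /d/ is a voiced stop in word-final position, so it devoices to [t]. → [xenopmodut].
/bsahuguflipluziob/: /b/ is a voiced stop in word-final position, so it devoices to [p]. → [bsahuguflipluziop].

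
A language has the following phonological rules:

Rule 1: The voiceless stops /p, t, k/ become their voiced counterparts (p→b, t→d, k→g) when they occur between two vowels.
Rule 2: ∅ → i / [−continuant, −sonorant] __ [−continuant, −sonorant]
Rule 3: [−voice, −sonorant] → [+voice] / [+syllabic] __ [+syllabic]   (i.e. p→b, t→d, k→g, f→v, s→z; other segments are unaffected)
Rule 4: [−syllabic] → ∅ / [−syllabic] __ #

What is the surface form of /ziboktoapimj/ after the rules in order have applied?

zibogidoabim

Rule 1 (intervocalic voicing): /p/ is a voiceless stop between vowels /a/ and /i/, so it voices to [b]. /ziboktoapimj/ → ziboktoabimj.
Rule 2 (stop-cluster i-epenthesis): /k/ and /t/ form a stop–stop cluster, so [i] is inserted between them. /ziboktoabimj/ → zibokitoabimj.
Rule 3 (intervocalic voicing): /k/ is a voiceless obstruent between vowels /o/ and /i/, so it voices to [g]. /t/ is a voiceless obstruent between vowels /i/ and /o/, so it voices to [d]. /zibokitoabimj/ → zibogidoabimj.
Rule 4 (final cluster simplification): /j/ is the second consonant of a word-final cluster /mj/, so it deletes. /zibogidoabimj/ → zibogidoabim.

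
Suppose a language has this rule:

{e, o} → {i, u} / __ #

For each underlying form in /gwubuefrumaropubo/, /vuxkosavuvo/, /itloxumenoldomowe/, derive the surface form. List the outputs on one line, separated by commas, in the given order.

gwubuefrumaropubu, vuxkosavuvu, itloxumenoldomowi

/gwubuefrumaropubo/: /o/ is a mid vowel in word-final position, so it raises to [u]. → [gwubuefrumaropubu].
/vuxkosavuvo/: /o/ is a mid vowel in word-final position, so it raises to [u]. → [vuxkosavuvu].
/itloxumenoldomowe/: /e/ is a mid vowel in word-final position, so it raises to [i]. → [itloxumenoldomowi].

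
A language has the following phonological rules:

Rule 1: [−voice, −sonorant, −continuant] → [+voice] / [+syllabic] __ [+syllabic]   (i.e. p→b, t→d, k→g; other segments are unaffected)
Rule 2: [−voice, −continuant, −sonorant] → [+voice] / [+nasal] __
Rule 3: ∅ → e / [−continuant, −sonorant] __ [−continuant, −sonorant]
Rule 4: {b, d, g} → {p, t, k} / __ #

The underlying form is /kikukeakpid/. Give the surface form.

kigugeakepit

Rule 1 (intervocalic voicing): /k/ is a voiceless stop between vowels /i/ and /u/, so it voices to [g]. /k/ is a voiceless stop between vowels /u/ and /e/, so it voices to [g]. /kikukeakpid/ → kigugeakpid.
Rule 2 (post-nasal voicing): no segment meets the environment; /kigugeakpid/ is unchanged.
Rule 3 (stop-cluster e-epenthesis): /k/ and /p/ form a stop–stop cluster, so [e] is inserted between them. /kigugeakpid/ → kigugeakepid.
Rule 4 (final devoicing): /d/ is a voiced stop in word-final position, so it devoices to [t]. /kigugeakepid/ → kigugeakepit.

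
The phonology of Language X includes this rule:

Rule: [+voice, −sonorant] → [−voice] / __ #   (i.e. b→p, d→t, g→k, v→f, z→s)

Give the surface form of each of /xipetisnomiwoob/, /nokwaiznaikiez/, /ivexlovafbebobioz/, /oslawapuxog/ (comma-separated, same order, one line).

/xipetisnomiwoob/: /b/ is a voiced obstruent in word-final position, so it devoices to [p]. → [xipetisnomiwoop].
/nokwaiznaikiez/: /z/ is a voiced obstruent in word-final position, so it devoices to [s]. → [nokwaiznaikies].
/ivexlovafbebobioz/: /z/ is a voiced obstruent in word-final position, so it devoices to [s]. → [ivexlovafbebobios].
/oslawapuxog/: /g/ is a voiced obstruent in word-final position, so it devoices to [k]. → [oslawapuxok].

xipetisnomiwoop, nokwaiznaikies, ivexlovafbebobios, oslawapuxok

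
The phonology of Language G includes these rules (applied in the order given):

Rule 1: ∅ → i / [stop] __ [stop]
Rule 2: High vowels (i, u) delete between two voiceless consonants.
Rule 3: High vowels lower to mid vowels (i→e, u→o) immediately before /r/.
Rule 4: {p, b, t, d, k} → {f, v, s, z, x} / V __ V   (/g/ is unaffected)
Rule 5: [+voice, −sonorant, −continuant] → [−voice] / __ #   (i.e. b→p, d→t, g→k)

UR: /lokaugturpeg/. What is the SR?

Rule 1 (stop-cluster i-epenthesis): /g/ and /t/ form a stop–stop cluster, so [i] is inserted between them. /lokaugturpeg/ → lokaugiturpeg.
Rule 2 (high vowel syncope): no segment meets the environment; /lokaugiturpeg/ is unchanged.
Rule 3 (pre-rhotic lowering): /u/ is a high vowel immediately before /r/, so it lowers to [o]. /lokaugiturpeg/ → lokaugitorpeg.
Rule 4 (intervocalic spirantization): /k/ is a stop between vowels /o/ and /a/, so it spirantizes to the fricative [x]. /t/ is a stop between vowels /i/ and /o/, so it spirantizes to the fricative [s]. /lokaugitorpeg/ → loxaugisorpeg.
Rule 5 (final devoicing): /g/ is a voiced stop in word-final position, so it devoices to [k]. /loxaugisorpeg/ → loxaugisorpek.

loxaugisorpek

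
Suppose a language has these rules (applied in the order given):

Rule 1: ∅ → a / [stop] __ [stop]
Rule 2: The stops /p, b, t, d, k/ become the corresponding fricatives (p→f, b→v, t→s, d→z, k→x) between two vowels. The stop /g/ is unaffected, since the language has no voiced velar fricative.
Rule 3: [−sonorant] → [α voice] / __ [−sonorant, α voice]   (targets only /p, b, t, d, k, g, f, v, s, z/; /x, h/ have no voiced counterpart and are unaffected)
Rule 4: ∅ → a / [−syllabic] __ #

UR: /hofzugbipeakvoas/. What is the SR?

Rule 1 (stop-cluster a-epenthesis): /g/ and /b/ form a stop–stop cluster, so [a] is inserted between them. /hofzugbipeakvoas/ → hofzugabipeakvoas.
Rule 2 (intervocalic spirantization): /b/ is a stop between vowels /a/ and /i/, so it spirantizes to the fricative [v]. /p/ is a stop between vowels /i/ and /e/, so it spirantizes to the fricative [f]. /hofzugabipeakvoas/ → hofzugavifeakvoas.
Rule 3 (regressive voicing assimilation): /f/ precedes the voiced obstruent /z/, so it voices to [v] by assimilation. /k/ precedes the voiced obstruent /v/, so it voices to [g] by assimilation. /hofzugavifeakvoas/ → hovzugavifeagvoas.
Rule 4 (final a-epenthesis): the form ends in the consonant /s/, so [a] is inserted word-finally. /hovzugavifeagvoas/ → hovzugavifeagvoasa.

hovzugavifeagvoasa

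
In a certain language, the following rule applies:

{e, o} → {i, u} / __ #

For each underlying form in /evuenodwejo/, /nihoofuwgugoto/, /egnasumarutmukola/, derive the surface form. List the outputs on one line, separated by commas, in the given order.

evuenodweju, nihoofuwgugotu, egnasumarutmukola

/evuenodwejo/: /o/ is a mid vowel in word-final position, so it raises to [u]. → [evuenodweju].
/nihoofuwgugoto/: /o/ is a mid vowel in word-final position, so it raises to [u]. → [nihoofuwgugotu].
/egnasumarutmukola/: the rule's environment is not met; surfaces unchanged as [egnasumarutmukola].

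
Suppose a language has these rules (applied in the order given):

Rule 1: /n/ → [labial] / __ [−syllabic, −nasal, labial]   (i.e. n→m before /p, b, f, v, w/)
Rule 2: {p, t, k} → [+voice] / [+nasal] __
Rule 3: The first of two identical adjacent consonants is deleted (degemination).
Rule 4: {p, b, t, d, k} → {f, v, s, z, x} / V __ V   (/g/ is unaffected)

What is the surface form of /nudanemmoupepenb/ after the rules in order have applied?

Rule 1 (nasal place assimilation): /n/ precedes the labial consonant /b/, so it assimilates in place to [m]. /nudanemmoupepenb/ → nudanemmoupepemb.
Rule 2 (post-nasal voicing): no segment meets the environment; /nudanemmoupepemb/ is unchanged.
Rule 3 (degemination): /mm/ is a geminate; the first /m/ deletes. /nudanemmoupepemb/ → nudanemoupepemb.
Rule 4 (intervocalic spirantization): /d/ is a stop between vowels /u/ and /a/, so it spirantizes to the fricative [z]. /p/ is a stop between vowels /u/ and /e/, so it spirantizes to the fricative [f]. /p/ is a stop between vowels /e/ and /e/, so it spirantizes to the fricative [f]. /nudanemoupepemb/ → nuzanemoufefemb.

nuzanemoufefemb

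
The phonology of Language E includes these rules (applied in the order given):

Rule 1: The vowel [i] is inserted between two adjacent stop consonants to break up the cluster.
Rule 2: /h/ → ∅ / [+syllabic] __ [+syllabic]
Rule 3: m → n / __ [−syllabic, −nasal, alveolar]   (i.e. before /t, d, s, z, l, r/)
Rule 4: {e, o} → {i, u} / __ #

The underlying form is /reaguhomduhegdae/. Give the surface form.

reaguonduegidai

Rule 1 (stop-cluster i-epenthesis): /g/ and /d/ form a stop–stop cluster, so [i] is inserted between them. /reaguhomduhegdae/ → reaguhomduhegidae.
Rule 2 (intervocalic h-deletion): /h/ occurs between vowels /u/ and /o/, so it deletes. /h/ occurs between vowels /u/ and /e/, so it deletes. /reaguhomduhegidae/ → reaguomduegidae.
Rule 3 (nasal place assimilation): /m/ precedes the alveolar consonant /d/, so it assimilates in place to [n]. /reaguomduegidae/ → reaguonduegidae.
Rule 4 (final vowel raising): /e/ is a mid vowel in word-final position, so it raises to [i]. /reaguonduegidae/ → reaguonduegidai.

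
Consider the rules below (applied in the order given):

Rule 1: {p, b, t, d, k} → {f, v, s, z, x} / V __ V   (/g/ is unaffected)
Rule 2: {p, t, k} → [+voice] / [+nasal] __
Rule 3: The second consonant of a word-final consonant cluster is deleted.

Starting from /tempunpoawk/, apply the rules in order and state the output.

tembunboaw

Rule 1 (intervocalic spirantization): no segment meets the environment; /tempunpoawk/ is unchanged.
Rule 2 (post-nasal voicing): /p/ is a voiceless stop immediately after the nasal /m/, so it voices to [b]. /p/ is a voiceless stop immediately after the nasal /n/, so it voices to [b]. /tempunpoawk/ → tembunboawk.
Rule 3 (final cluster simplification): /k/ is the second consonant of a word-final cluster /wk/, so it deletes. /tembunboawk/ → tembunboaw.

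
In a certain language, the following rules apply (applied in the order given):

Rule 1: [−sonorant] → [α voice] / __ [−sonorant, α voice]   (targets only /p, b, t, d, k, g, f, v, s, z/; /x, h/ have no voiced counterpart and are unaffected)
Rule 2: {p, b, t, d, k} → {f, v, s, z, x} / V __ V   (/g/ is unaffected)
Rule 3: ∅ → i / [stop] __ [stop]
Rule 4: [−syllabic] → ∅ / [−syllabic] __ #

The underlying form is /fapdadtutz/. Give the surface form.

fabidatitud

Rule 1 (regressive voicing assimilation): /p/ precedes the voiced obstruent /d/, so it voices to [b] by assimilation. /d/ precedes the voiceless obstruent /t/, so it devoices to [t] by assimilation. /t/ precedes the voiced obstruent /z/, so it voices to [d] by assimilation. /fapdadtutz/ → fabdattudz.
Rule 2 (intervocalic spirantization): no segment meets the environment; /fabdattudz/ is unchanged.
Rule 3 (stop-cluster i-epenthesis): /b/ and /d/ form a stop–stop cluster, so [i] is inserted between them. /t/ and /t/ form a stop–stop cluster, so [i] is inserted between them. /fabdattudz/ → fabidatitudz.
Rule 4 (final cluster simplification): /z/ is the second consonant of a word-final cluster /dz/, so it deletes. /fabidatitudz/ → fabidatitud.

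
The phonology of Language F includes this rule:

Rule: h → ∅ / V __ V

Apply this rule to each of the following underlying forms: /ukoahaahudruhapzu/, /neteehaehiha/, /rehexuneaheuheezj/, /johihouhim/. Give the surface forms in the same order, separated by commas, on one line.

ukoaaaudruapzu, neteeaeia, reexuneaeueezj, joiouim

/ukoahaahudruhapzu/: /h/ occurs between vowels /a/ and /a/, so it deletes. /h/ occurs between vowels /a/ and /u/, so it deletes. /h/ occurs between vowels /u/ and /a/, so it deletes. → [ukoaaaudruapzu].
/neteehaehiha/: /h/ occurs between vowels /e/ and /a/, so it deletes. /h/ occurs between vowels /e/ and /i/, so it deletes. /h/ occurs between vowels /i/ and /a/, so it deletes. → [neteeaeia].
/rehexuneaheuheezj/: /h/ occurs between vowels /e/ and /e/, so it deletes. /h/ occurs between vowels /a/ and /e/, so it deletes. /h/ occurs between vowels /u/ and /e/, so it deletes. → [reexuneaeueezj].
/johihouhim/: /h/ occurs between vowels /o/ and /i/, so it deletes. /h/ occurs between vowels /i/ and /o/, so it deletes. /h/ occurs between vowels /u/ and /i/, so it deletes. → [joiouim].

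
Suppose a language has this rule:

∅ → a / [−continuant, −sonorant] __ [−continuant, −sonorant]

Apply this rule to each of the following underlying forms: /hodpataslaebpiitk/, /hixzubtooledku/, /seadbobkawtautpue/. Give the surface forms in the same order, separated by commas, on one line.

/hodpataslaebpiitk/: /d/ and /p/ form a stop–stop cluster, so [a] is inserted between them. /b/ and /p/ form a stop–stop cluster, so [a] is inserted between them. /t/ and /k/ form a stop–stop cluster, so [a] is inserted between them. → [hodapataslaebapiitak].
/hixzubtooledku/: /b/ and /t/ form a stop–stop cluster, so [a] is inserted between them. /d/ and /k/ form a stop–stop cluster, so [a] is inserted between them. → [hixzubatooledaku].
/seadbobkawtautpue/: /d/ and /b/ form a stop–stop cluster, so [a] is inserted between them. /b/ and /k/ form a stop–stop cluster, so [a] is inserted between them. /t/ and /p/ form a stop–stop cluster, so [a] is inserted between them. → [seadabobakawtautapue].

hodapataslaebapiitak, hixzubatooledaku, seadabobakawtautapue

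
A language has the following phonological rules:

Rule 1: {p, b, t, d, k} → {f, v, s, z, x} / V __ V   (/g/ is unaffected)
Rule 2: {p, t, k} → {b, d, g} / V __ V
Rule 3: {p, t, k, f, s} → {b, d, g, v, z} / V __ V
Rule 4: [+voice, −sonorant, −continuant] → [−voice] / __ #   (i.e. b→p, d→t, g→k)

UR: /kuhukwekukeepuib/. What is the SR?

Rule 1 (intervocalic spirantization): /k/ is a stop between vowels /e/ and /u/, so it spirantizes to the fricative [x]. /k/ is a stop between vowels /u/ and /e/, so it spirantizes to the fricative [x]. /p/ is a stop between vowels /e/ and /u/, so it spirantizes to the fricative [f]. /kuhukwekukeepuib/ → kuhukwexuxeefuib.
Rule 2 (intervocalic voicing): no segment meets the environment; /kuhukwexuxeefuib/ is unchanged.
Rule 3 (intervocalic voicing): /f/ is a voiceless obstruent between vowels /e/ and /u/, so it voices to [v]. /kuhukwexuxeefuib/ → kuhukwexuxeevuib.
Rule 4 (final devoicing): /b/ is a voiced stop in word-final position, so it devoices to [p]. /kuhukwexuxeevuib/ → kuhukwexuxeevuip.

kuhukwexuxeevuip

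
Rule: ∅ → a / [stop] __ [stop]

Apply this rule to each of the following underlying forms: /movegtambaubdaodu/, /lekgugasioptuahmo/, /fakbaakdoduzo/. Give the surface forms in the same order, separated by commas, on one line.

/movegtambaubdaodu/: /g/ and /t/ form a stop–stop cluster, so [a] is inserted between them. /b/ and /d/ form a stop–stop cluster, so [a] is inserted between them. → [movegatambaubadaodu].
/lekgugasioptuahmo/: /k/ and /g/ form a stop–stop cluster, so [a] is inserted between them. /p/ and /t/ form a stop–stop cluster, so [a] is inserted between them. → [lekagugasiopatuahmo].
/fakbaakdoduzo/: /k/ and /b/ form a stop–stop cluster, so [a] is inserted between them. /k/ and /d/ form a stop–stop cluster, so [a] is inserted between them. → [fakabaakadoduzo].

movegatambaubadaodu, lekagugasiopatuahmo, fakabaakadoduzo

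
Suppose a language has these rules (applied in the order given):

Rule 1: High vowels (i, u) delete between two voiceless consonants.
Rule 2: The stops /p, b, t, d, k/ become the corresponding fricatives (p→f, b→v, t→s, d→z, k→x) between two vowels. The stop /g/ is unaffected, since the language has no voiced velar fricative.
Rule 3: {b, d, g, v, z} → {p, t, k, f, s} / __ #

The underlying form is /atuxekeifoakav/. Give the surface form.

Rule 1 (high vowel syncope): /u/ is a high vowel flanked by voiceless consonants /t/ and /x/, so it deletes. /atuxekeifoakav/ → atxekeifoakav.
Rule 2 (intervocalic spirantization): /k/ is a stop between vowels /e/ and /e/, so it spirantizes to the fricative [x]. /k/ is a stop between vowels /a/ and /a/, so it spirantizes to the fricative [x]. /atxekeifoakav/ → atxexeifoaxav.
Rule 3 (final devoicing): /v/ is a voiced obstruent in word-final position, so it devoices to [f]. /atxexeifoaxav/ → atxexeifoaxaf.

atxexeifoaxaf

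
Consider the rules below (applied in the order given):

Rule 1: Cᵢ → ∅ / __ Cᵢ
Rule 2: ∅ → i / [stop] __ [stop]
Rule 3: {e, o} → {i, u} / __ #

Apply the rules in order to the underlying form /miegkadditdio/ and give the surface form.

miegikaditidiu

Rule 1 (degemination): /dd/ is a geminate; the first /d/ deletes. /miegkadditdio/ → miegkaditdio.
Rule 2 (stop-cluster i-epenthesis): /g/ and /k/ form a stop–stop cluster, so [i] is inserted between them. /t/ and /d/ form a stop–stop cluster, so [i] is inserted between them. /miegkaditdio/ → miegikaditidio.
Rule 3 (final vowel raising): /o/ is a mid vowel in word-final position, so it raises to [u]. /miegikaditidio/ → miegikaditidiu.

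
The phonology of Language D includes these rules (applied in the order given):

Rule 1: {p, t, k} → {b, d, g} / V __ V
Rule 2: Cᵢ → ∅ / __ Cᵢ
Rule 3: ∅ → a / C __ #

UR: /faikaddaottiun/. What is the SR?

Rule 1 (intervocalic voicing): /k/ is a voiceless stop between vowels /i/ and /a/, so it voices to [g]. /faikaddaottiun/ → faigaddaottiun.
Rule 2 (degemination): /dd/ is a geminate; the first /d/ deletes. /tt/ is a geminate; the first /t/ deletes. /faigaddaottiun/ → faigadaotiun.
Rule 3 (final a-epenthesis): the form ends in the consonant /n/, so [a] is inserted word-finally. /faigadaotiun/ → faigadaotiuna.

faigadaotiuna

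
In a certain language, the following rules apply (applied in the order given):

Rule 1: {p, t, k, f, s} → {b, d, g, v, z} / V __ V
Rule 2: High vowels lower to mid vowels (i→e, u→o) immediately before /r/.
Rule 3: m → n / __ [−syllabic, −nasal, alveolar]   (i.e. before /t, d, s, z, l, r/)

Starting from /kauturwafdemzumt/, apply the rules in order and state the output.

Rule 1 (intervocalic voicing): /t/ is a voiceless obstruent between vowels /u/ and /u/, so it voices to [d]. /kauturwafdemzumt/ → kaudurwafdemzumt.
Rule 2 (pre-rhotic lowering): /u/ is a high vowel immediately before /r/, so it lowers to [o]. /kaudurwafdemzumt/ → kaudorwafdemzumt.
Rule 3 (nasal place assimilation): /m/ precedes the alveolar consonant /z/, so it assimilates in place to [n]. /m/ precedes the alveolar consonant /t/, so it assimilates in place to [n]. /kaudorwafdemzumt/ → kaudorwafdenzunt.

kaudorwafdenzunt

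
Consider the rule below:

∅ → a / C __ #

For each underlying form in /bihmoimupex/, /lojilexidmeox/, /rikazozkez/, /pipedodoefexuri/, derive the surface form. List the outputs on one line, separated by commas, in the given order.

bihmoimupexa, lojilexidmeoxa, rikazozkeza, pipedodoefexuri

/bihmoimupex/: the form ends in the consonant /x/, so [a] is inserted word-finally. → [bihmoimupexa].
/lojilexidmeox/: the form ends in the consonant /x/, so [a] is inserted word-finally. → [lojilexidmeoxa].
/rikazozkez/: the form ends in the consonant /z/, so [a] is inserted word-finally. → [rikazozkeza].
/pipedodoefexuri/: the rule's environment is not met; surfaces unchanged as [pipedodoefexuri].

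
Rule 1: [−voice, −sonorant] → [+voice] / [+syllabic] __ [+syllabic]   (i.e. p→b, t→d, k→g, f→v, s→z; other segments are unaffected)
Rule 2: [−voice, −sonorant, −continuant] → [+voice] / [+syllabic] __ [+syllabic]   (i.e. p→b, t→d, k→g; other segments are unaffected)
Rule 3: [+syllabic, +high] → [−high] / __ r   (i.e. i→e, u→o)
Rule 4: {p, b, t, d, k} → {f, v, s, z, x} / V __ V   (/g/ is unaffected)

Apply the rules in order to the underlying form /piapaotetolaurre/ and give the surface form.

piavaozezolaorre

Rule 1 (intervocalic voicing): /p/ is a voiceless obstruent between vowels /a/ and /a/, so it voices to [b]. /t/ is a voiceless obstruent between vowels /o/ and /e/, so it voices to [d]. /t/ is a voiceless obstruent between vowels /e/ and /o/, so it voices to [d]. /piapaotetolaurre/ → piabaodedolaurre.
Rule 2 (intervocalic voicing): no segment meets the environment; /piabaodedolaurre/ is unchanged.
Rule 3 (pre-rhotic lowering): /u/ is a high vowel immediately before /r/, so it lowers to [o]. /piabaodedolaurre/ → piabaodedolaorre.
Rule 4 (intervocalic spirantization): /b/ is a stop between vowels /a/ and /a/, so it spirantizes to the fricative [v]. /d/ is a stop between vowels /o/ and /e/, so it spirantizes to the fricative [z]. /d/ is a stop between vowels /e/ and /o/, so it spirantizes to the fricative [z]. /piabaodedolaorre/ → piavaozezolaorre.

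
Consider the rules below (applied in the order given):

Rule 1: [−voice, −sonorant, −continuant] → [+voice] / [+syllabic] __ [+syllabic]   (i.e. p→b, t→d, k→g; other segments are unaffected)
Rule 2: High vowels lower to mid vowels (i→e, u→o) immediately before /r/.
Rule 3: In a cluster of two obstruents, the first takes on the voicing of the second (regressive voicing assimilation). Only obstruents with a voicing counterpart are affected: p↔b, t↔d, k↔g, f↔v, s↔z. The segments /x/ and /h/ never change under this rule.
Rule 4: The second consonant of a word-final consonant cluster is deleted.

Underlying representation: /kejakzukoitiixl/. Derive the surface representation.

Rule 1 (intervocalic voicing): /k/ is a voiceless stop between vowels /u/ and /o/, so it voices to [g]. /t/ is a voiceless stop between vowels /i/ and /i/, so it voices to [d]. /kejakzukoitiixl/ → kejakzugoidiixl.
Rule 2 (pre-rhotic lowering): no segment meets the environment; /kejakzugoidiixl/ is unchanged.
Rule 3 (regressive voicing assimilation): /k/ precedes the voiced obstruent /z/, so it voices to [g] by assimilation. /kejakzugoidiixl/ → kejagzugoidiixl.
Rule 4 (final cluster simplification): /l/ is the second consonant of a word-final cluster /xl/, so it deletes. /kejagzugoidiixl/ → kejagzugoidiix.

kejagzugoidiix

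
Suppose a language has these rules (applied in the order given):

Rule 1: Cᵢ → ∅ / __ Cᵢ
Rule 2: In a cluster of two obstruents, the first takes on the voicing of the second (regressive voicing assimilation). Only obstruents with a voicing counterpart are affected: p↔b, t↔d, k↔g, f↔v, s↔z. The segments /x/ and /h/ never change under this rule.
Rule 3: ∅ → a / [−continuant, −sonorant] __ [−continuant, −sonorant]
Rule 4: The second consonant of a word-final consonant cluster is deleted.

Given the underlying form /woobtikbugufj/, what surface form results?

Rule 1 (degemination): no segment meets the environment; /woobtikbugufj/ is unchanged.
Rule 2 (regressive voicing assimilation): /b/ precedes the voiceless obstruent /t/, so it devoices to [p] by assimilation. /k/ precedes the voiced obstruent /b/, so it voices to [g] by assimilation. /woobtikbugufj/ → wooptigbugufj.
Rule 3 (stop-cluster a-epenthesis): /p/ and /t/ form a stop–stop cluster, so [a] is inserted between them. /g/ and /b/ form a stop–stop cluster, so [a] is inserted between them. /wooptigbugufj/ → woopatigabugufj.
Rule 4 (final cluster simplification): /j/ is the second consonant of a word-final cluster /fj/, so it deletes. /woopatigabugufj/ → woopatigabuguf.

woopatigabuguf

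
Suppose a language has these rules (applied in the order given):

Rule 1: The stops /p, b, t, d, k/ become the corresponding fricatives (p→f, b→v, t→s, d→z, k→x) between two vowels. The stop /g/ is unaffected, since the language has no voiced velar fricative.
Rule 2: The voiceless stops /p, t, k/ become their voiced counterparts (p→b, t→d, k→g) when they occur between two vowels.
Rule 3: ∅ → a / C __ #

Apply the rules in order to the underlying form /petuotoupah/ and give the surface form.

pesuosoufaha

Rule 1 (intervocalic spirantization): /t/ is a stop between vowels /e/ and /u/, so it spirantizes to the fricative [s]. /t/ is a stop between vowels /o/ and /o/, so it spirantizes to the fricative [s]. /p/ is a stop between vowels /u/ and /a/, so it spirantizes to the fricative [f]. /petuotoupah/ → pesuosoufah.
Rule 2 (intervocalic voicing): no segment meets the environment; /pesuosoufah/ is unchanged.
Rule 3 (final a-epenthesis): the form ends in the consonant /h/, so [a] is inserted word-finally. /pesuosoufah/ → pesuosoufaha.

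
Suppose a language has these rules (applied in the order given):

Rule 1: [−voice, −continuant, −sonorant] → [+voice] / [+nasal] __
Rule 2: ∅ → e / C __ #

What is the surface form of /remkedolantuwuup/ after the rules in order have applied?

Rule 1 (post-nasal voicing): /k/ is a voiceless stop immediately after the nasal /m/, so it voices to [g]. /t/ is a voiceless stop immediately after the nasal /n/, so it voices to [d]. /remkedolantuwuup/ → remgedolanduwuup.
Rule 2 (final e-epenthesis): the form ends in the consonant /p/, so [e] is inserted word-finally. /remgedolanduwuup/ → remgedolanduwuupe.

remgedolanduwuupe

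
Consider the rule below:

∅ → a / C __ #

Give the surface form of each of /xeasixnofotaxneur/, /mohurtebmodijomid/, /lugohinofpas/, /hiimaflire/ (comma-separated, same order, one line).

xeasixnofotaxneura, mohurtebmodijomida, lugohinofpasa, hiimaflire

/xeasixnofotaxneur/: the form ends in the consonant /r/, so [a] is inserted word-finally. → [xeasixnofotaxneura].
/mohurtebmodijomid/: the form ends in the consonant /d/, so [a] is inserted word-finally. → [mohurtebmodijomida].
/lugohinofpas/: the form ends in the consonant /s/, so [a] is inserted word-finally. → [lugohinofpasa].
/hiimaflire/: the rule's environment is not met; surfaces unchanged as [hiimaflire].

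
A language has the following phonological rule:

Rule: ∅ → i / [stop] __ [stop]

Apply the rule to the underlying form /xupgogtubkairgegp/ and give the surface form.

xupigogitubikairgegip

/p/ and /g/ form a stop–stop cluster, so [i] is inserted between them.
/g/ and /t/ form a stop–stop cluster, so [i] is inserted between them.
/b/ and /k/ form a stop–stop cluster, so [i] is inserted between them.
/g/ and /p/ form a stop–stop cluster, so [i] is inserted between them.
Surface form: [xupigogitubikairgegip].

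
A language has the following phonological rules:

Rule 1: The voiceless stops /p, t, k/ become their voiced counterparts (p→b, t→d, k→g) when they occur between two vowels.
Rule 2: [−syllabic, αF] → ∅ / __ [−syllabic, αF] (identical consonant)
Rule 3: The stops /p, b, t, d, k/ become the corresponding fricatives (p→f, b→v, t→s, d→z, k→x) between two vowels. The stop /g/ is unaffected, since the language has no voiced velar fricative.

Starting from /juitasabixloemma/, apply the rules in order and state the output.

Rule 1 (intervocalic voicing): /t/ is a voiceless stop between vowels /i/ and /a/, so it voices to [d]. /juitasabixloemma/ → juidasabixloemma.
Rule 2 (degemination): /mm/ is a geminate; the first /m/ deletes. /juidasabixloemma/ → juidasabixloema.
Rule 3 (intervocalic spirantization): /d/ is a stop between vowels /i/ and /a/, so it spirantizes to the fricative [z]. /b/ is a stop between vowels /a/ and /i/, so it spirantizes to the fricative [v]. /juidasabixloema/ → juizasavixloema.

juizasavixloema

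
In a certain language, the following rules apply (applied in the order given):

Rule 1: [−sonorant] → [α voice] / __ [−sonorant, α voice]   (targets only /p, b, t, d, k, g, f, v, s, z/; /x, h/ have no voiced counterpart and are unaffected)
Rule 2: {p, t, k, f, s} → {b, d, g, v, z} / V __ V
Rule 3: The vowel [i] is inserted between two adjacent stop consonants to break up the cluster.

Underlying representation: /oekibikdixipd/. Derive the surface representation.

oegibigidixibid

Rule 1 (regressive voicing assimilation): /k/ precedes the voiced obstruent /d/, so it voices to [g] by assimilation. /p/ precedes the voiced obstruent /d/, so it voices to [b] by assimilation. /oekibikdixipd/ → oekibigdixibd.
Rule 2 (intervocalic voicing): /k/ is a voiceless obstruent between vowels /e/ and /i/, so it voices to [g]. /oekibigdixibd/ → oegibigdixibd.
Rule 3 (stop-cluster i-epenthesis): /g/ and /d/ form a stop–stop cluster, so [i] is inserted between them. /b/ and /d/ form a stop–stop cluster, so [i] is inserted between them. /oegibigdixibd/ → oegibigidixibid.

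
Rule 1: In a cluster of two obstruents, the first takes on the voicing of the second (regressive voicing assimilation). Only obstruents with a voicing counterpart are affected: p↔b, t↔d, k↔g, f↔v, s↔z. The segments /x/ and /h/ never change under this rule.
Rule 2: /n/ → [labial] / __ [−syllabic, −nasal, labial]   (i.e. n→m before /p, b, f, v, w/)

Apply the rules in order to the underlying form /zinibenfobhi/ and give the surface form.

zinibemfophi

Rule 1 (regressive voicing assimilation): /b/ precedes the voiceless obstruent /h/, so it devoices to [p] by assimilation. /zinibenfobhi/ → zinibenfophi.
Rule 2 (nasal place assimilation): /n/ precedes the labial consonant /f/, so it assimilates in place to [m]. /zinibenfophi/ → zinibemfophi.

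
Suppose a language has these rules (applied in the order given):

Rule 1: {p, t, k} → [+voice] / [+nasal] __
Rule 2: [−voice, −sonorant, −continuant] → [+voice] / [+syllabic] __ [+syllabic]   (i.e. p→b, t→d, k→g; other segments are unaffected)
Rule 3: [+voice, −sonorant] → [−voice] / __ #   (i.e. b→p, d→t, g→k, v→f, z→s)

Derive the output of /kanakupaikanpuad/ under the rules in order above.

kanagubaiganbuat

Rule 1 (post-nasal voicing): /p/ is a voiceless stop immediately after the nasal /n/, so it voices to [b]. /kanakupaikanpuad/ → kanakupaikanbuad.
Rule 2 (intervocalic voicing): /k/ is a voiceless stop between vowels /a/ and /u/, so it voices to [g]. /p/ is a voiceless stop between vowels /u/ and /a/, so it voices to [b]. /k/ is a voiceless stop between vowels /i/ and /a/, so it voices to [g]. /kanakupaikanbuad/ → kanagubaiganbuad.
Rule 3 (final devoicing): /d/ is a voiced obstruent in word-final position, so it devoices to [t]. /kanagubaiganbuad/ → kanagubaiganbuat.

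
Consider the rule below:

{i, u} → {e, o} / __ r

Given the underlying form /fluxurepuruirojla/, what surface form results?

fluxoreporuerojla

Scanning /fluxurepuruirojla/: /u/ at position 3 is not in the conditioning environment; /u/ is a high vowel immediately before /r/, so it lowers to [o]; /u/ is a high vowel immediately before /r/, so it lowers to [o]; /u/ at position 11 is not in the conditioning environment; /i/ is a high vowel immediately before /r/, so it lowers to [e].
Result: [fluxoreporuerojla].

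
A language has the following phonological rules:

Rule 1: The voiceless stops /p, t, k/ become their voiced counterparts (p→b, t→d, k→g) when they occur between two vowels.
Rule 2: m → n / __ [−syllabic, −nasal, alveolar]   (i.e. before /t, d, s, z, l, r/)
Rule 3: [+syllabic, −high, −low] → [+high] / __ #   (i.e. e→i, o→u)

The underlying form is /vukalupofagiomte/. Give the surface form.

vugalubofagionti

Rule 1 (intervocalic voicing): /k/ is a voiceless stop between vowels /u/ and /a/, so it voices to [g]. /p/ is a voiceless stop between vowels /u/ and /o/, so it voices to [b]. /vukalupofagiomte/ → vugalubofagiomte.
Rule 2 (nasal place assimilation): /m/ precedes the alveolar consonant /t/, so it assimilates in place to [n]. /vugalubofagiomte/ → vugalubofagionte.
Rule 3 (final vowel raising): /e/ is a mid vowel in word-final position, so it raises to [i]. /vugalubofagionte/ → vugalubofagionti.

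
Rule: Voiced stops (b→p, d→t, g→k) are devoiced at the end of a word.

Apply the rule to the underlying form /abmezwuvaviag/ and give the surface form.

abmezwuvaviak

Scanning /abmezwuvaviag/: /b/ at position 2 is not in the conditioning environment; /g/ is a voiced stop in word-final position, so it devoices to [k].
Result: [abmezwuvaviak].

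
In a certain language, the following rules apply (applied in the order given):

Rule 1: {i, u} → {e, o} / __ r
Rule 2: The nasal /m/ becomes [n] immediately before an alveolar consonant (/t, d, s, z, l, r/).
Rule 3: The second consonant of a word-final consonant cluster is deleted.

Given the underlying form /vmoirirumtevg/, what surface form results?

vmoereruntev

Rule 1 (pre-rhotic lowering): /i/ is a high vowel immediately before /r/, so it lowers to [e]. /i/ is a high vowel immediately before /r/, so it lowers to [e]. /vmoirirumtevg/ → vmoererumtevg.
Rule 2 (nasal place assimilation): /m/ precedes the alveolar consonant /t/, so it assimilates in place to [n]. /vmoererumtevg/ → vmoereruntevg.
Rule 3 (final cluster simplification): /g/ is the second consonant of a word-final cluster /vg/, so it deletes. /vmoereruntevg/ → vmoereruntev.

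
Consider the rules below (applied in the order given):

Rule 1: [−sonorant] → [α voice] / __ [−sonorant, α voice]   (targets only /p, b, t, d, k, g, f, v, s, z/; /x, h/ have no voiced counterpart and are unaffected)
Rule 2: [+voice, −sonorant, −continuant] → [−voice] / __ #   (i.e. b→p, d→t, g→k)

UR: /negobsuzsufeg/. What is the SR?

negopsussufek

Rule 1 (regressive voicing assimilation): /b/ precedes the voiceless obstruent /s/, so it devoices to [p] by assimilation. /z/ precedes the voiceless obstruent /s/, so it devoices to [s] by assimilation. /negobsuzsufeg/ → negopsussufeg.
Rule 2 (final devoicing): /g/ is a voiced stop in word-final position, so it devoices to [k]. /negopsussufeg/ → negopsussufek.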